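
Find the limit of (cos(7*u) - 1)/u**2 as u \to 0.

-49/2

Direct substitution gives 0/0.
Apply L'Hôpital: lim (-7*sin(7*u))/(2*u), still 0/0.
After 2 applications of L'Hôpital's rule the quotient is (-49*cos(7*u))/(2); substituting u = 0 gives -49/2.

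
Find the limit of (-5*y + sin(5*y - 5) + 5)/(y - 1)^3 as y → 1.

-125/6

Direct substitution gives 0/0.
Apply L'Hôpital: lim (5*cos(5*y - 5) - 5)/(3*(y - 1)^2), still 0/0.
Apply L'Hôpital: lim (-25*sin(5*y - 5))/(6*y - 6), still 0/0.
After 3 applications of L'Hôpital's rule the quotient is (-125*cos(5*y - 5))/(6); substituting y = 1 gives -125/6.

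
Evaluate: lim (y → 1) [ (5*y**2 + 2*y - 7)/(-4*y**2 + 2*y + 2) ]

Since y = 1 makes numerator and denominator zero, (y - 1) divides both.
Cancelling it gives (5*y + 7)/(-4*y - 2); now plug in y = 1 to get -2.

-2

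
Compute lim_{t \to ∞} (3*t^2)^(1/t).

Base → ∞ and exponent → 0: an ∞^0 form.
Take logs: (1/t)·ln(3·t^2) = (ln 3 + 2·ln t)/t → 0.
So the limit is e^0 = 1.

1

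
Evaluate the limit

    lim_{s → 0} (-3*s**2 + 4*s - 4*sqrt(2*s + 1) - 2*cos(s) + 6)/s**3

Substitution gives 0/0 (the numerator vanishes to order 3).
Expand each term to order s^3: the coefficient of s^3 in -2·cos(s) is 0 and in -4·√(1 + 2s) is -2.
Lower-order terms cancel with the polynomial part, so the numerator is (-2)·s^3 + o(s^3), and the limit is (-2)/(1) = -2.

-2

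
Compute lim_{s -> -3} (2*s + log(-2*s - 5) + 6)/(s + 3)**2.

Direct substitution gives 0/0.
Apply L'Hôpital: lim (2 - 2/(-2*s - 5))/(2*s + 6), still 0/0.
After 2 applications of L'Hôpital's rule the quotient is (-4/(-2*s - 5)^2)/(2); substituting s = -3 gives -2.

-2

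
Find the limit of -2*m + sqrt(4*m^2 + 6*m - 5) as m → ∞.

This has the form ∞ − ∞. Multiply and divide by the conjugate √(4*m^2 + 6*m - 5) + 2m.
That gives (6m - 5) / (√(4*m^2 + 6*m - 5) + 2m).
Divide numerator and denominator by m: the limit is 6/(2·2) = 3/2.

3/2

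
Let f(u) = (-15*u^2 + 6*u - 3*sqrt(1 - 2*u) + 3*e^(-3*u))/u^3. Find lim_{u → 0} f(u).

-12

Substitution gives 0/0 (the numerator vanishes to order 3).
Expand each term to order u^3: the coefficient of u^3 in 3·e^(-3u) is -27/2 and in -3·√(1 - 2u) is 3/2.
Lower-order terms cancel with the polynomial part, so the numerator is (-12)·u^3 + o(u^3), and the limit is (-12)/(1) = -12.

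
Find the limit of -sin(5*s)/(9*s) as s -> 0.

-5/9

Substitution gives 0/0.
Write it as (5/(-9))·sin(5s)/(5s); since sin(u)/u → 1, the limit is -5/9.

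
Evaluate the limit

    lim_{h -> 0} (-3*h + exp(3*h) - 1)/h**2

Direct substitution gives 0/0.
Apply L'Hôpital: lim (3*e^(3*h) - 3)/(2*h), still 0/0.
After 2 applications of L'Hôpital's rule the quotient is (9*e^(3*h))/(2); substituting h = 0 gives 9/2.

9/2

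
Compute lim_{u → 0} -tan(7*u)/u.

-7

Substitution gives 0/0.
Since tan(θ)/θ → 1 as θ → 0, tan(7u)/(7u) → 1 and the limit is 7/(-1) = -7.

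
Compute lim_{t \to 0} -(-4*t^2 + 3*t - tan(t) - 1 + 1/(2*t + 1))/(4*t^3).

25/12

Substitution gives 0/0; apply L'Hôpital's rule 3 times.
After differentiating numerator and denominator 3 times the quotient is (4/cos(t)^2 - 6/cos(t)^4 - 48/(2*t + 1)^4)/(-24); at t = 0 this is 25/12.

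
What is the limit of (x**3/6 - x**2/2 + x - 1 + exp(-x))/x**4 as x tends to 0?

1/24

Direct substitution gives 0/0.
Apply L'Hôpital: lim (x^2/2 - x + 1 - e^(-x))/(4*x^3), still 0/0.
Apply L'Hôpital: lim (x - 1 + e^(-x))/(12*x^2), still 0/0.
Apply L'Hôpital: lim (1 - e^(-x))/(24*x), still 0/0.
After 4 applications of L'Hôpital's rule the quotient is (e^(-x))/(24); substituting x = 0 gives 1/24.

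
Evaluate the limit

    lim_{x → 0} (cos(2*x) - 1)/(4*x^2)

-1/2

Direct substitution gives 0/0.
Apply L'Hôpital: lim (-2*sin(2*x))/(8*x), still 0/0.
After 2 applications of L'Hôpital's rule the quotient is (-4*cos(2*x))/(8); substituting x = 0 gives -1/2.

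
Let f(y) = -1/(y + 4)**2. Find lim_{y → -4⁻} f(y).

-∞

As y → -4⁻, (y + 4) → 0⁻, so (y + 4)^2 → 0⁺ and -1/(y + 4)^2 → -∞.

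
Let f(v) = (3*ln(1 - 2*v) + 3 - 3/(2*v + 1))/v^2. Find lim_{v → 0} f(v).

-18

Substitution gives 0/0 (the numerator vanishes to order 2).
Expand each term to order v^2: the coefficient of v^2 in -3·1/(1 + 2v) is -12 and in 3·ln(1 - 2v) is -6.
Lower-order terms cancel with the polynomial part, so the numerator is (-18)·v^2 + o(v^2), and the limit is (-18)/(1) = -18.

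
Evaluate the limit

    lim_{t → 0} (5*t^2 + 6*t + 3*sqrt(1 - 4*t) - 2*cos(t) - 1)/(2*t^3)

-6

Substitution gives 0/0 (the numerator vanishes to order 3).
Expand each term to order t^3: the coefficient of t^3 in 3·√(1 - 4t) is -12 and in -2·cos(t) is 0.
Lower-order terms cancel with the polynomial part, so the numerator is (-12)·t^3 + o(t^3), and the limit is (-12)/(2) = -6.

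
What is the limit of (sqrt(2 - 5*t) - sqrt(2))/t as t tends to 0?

Substitution gives 0/0. Multiply numerator and denominator by the conjugate √(2 - 5t) + √2.
The numerator becomes (2 - 5t) − 2 = -5t, so the expression simplifies to -5/(√(2 - 5t) + √2).
Letting t → 0 gives -5/(2√2) = -5*√(2)/4.

-5*√(2)/4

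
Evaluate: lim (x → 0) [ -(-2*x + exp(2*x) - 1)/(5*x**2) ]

Direct substitution gives 0/0.
Apply L'Hôpital: lim (2*e^(2*x) - 2)/(-10*x), still 0/0.
After 2 applications of L'Hôpital's rule the quotient is (4*e^(2*x))/(-10); substituting x = 0 gives -2/5.

-2/5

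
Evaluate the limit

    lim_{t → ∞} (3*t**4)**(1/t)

1

Base → ∞ and exponent → 0: an ∞^0 form.
Take logs: (1/t)·ln(3·t^4) = (ln 3 + 4·ln t)/t → 0.
So the limit is e^0 = 1.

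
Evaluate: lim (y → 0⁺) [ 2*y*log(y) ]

0

This is a 0·(−∞) form. Rewrite as 2·ln(y) / y^(−1) and apply L'Hôpital:
the derivative quotient is 2·(1/y) / (−1·y^(−2)) = (-2/1)·y^1 → 0.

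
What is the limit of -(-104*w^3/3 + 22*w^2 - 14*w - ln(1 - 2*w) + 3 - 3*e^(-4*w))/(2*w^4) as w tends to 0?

Substitution gives 0/0; apply L'Hôpital's rule 4 times.
After differentiating numerator and denominator 4 times the quotient is (-768*e^(-4*w) + 96/(2*w - 1)^4)/(-48); at w = 0 this is 14.

14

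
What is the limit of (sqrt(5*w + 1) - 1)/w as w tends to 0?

Substitution gives 0/0. Multiply numerator and denominator by the conjugate √(1 + 5w) + √1.
The numerator becomes (1 + 5w) − 1 = 5w, so the expression simplifies to 5/(√(1 + 5w) + √1).
Letting w → 0 gives 5/(2√1) = 5/2.

5/2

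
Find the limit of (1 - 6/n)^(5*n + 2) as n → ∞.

The base → 1 and the exponent → ∞: a 1^∞ form.
Take logarithms: (5n + 2)·ln(1 - 6/n). Since ln(1+u) ~ u for small u, this behaves like (5n)·(-6/n) → -30.
So the limit is e^(-30).

e^(-30)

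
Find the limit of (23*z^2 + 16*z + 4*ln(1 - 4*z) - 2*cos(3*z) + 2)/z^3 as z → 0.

-256/3

Substitution gives 0/0; apply L'Hôpital's rule 3 times.
After differentiating numerator and denominator 3 times the quotient is (-54*sin(3*z) + 512/(4*z - 1)^3)/(6); at z = 0 this is -256/3.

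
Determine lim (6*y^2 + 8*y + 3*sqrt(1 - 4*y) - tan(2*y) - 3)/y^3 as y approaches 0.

-44/3

Substitution gives 0/0; apply L'Hôpital's rule 3 times.
After differentiating numerator and denominator 3 times the quotient is (-32*tan(2*y)^2/cos(2*y)^2 - 16/cos(2*y)^4 - 72/(1 - 4*y)^(5/2))/(6); at y = 0 this is -44/3.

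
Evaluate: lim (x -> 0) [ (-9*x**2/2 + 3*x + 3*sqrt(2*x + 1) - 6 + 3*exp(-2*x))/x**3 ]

-5/2

Substitution gives 0/0 (the numerator vanishes to order 3).
Expand each term to order x^3: the coefficient of x^3 in 3·e^(-2x) is -4 and in 3·√(1 + 2x) is 3/2.
Lower-order terms cancel with the polynomial part, so the numerator is (-5/2)·x^3 + o(x^3), and the limit is (-5/2)/(1) = -5/2.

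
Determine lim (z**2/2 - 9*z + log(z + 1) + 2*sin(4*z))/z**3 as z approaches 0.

-21

Substitution gives 0/0 (the numerator vanishes to order 3).
Expand each term to order z^3: the coefficient of z^3 in ln(1 + z) is 1/3 and in 2·sin(4z) is -64/3.
Lower-order terms cancel with the polynomial part, so the numerator is (-21)·z^3 + o(z^3), and the limit is (-21)/(1) = -21.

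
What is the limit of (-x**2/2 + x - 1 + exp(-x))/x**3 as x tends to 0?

-1/6

Direct substitution gives 0/0.
Apply L'Hôpital: lim (-x + 1 - e^(-x))/(3*x^2), still 0/0.
Apply L'Hôpital: lim (-1 + e^(-x))/(6*x), still 0/0.
After 3 applications of L'Hôpital's rule the quotient is (-e^(-x))/(6); substituting x = 0 gives -1/6.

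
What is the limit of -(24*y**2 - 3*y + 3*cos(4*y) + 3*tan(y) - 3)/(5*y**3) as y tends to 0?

Substitution gives 0/0; apply L'Hôpital's rule 3 times.
After differentiating numerator and denominator 3 times the quotient is (192*sin(4*y) + 18*tan(y)^4 + 24*tan(y)^2 + 6)/(-30); at y = 0 this is -1/5.

-1/5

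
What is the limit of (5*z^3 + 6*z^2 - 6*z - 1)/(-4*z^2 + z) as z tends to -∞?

∞

The numerator has higher degree (3 > 2); the quotient behaves like (5/(-4))·z^1 for large |z|.
As z → −∞ this diverges to ∞.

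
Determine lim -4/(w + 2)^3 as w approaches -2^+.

As w → -2⁺, (w + 2) → 0⁺, so (w + 2)^3 → 0⁺ and -4/(w + 2)^3 → -∞.

-∞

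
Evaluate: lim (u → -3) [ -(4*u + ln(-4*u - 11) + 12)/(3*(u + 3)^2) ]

Direct substitution gives 0/0.
Apply L'Hôpital: lim (4 - 4/(-4*u - 11))/(-6*u - 18), still 0/0.
After 2 applications of L'Hôpital's rule the quotient is (-16/(-4*u - 11)^2)/(-6); substituting u = -3 gives 8/3.

8/3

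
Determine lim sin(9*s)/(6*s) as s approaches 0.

3/2

Substitution gives 0/0.
Write it as (9/6)·sin(9s)/(9s); since sin(u)/u → 1, the limit is 3/2.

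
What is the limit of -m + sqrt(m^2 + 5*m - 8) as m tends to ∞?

This has the form ∞ − ∞. Multiply and divide by the conjugate √(m^2 + 5*m - 8) + m.
That gives (5m - 8) / (√(m^2 + 5*m - 8) + m).
Divide numerator and denominator by m: the limit is 5/(2·1) = 5/2.

5/2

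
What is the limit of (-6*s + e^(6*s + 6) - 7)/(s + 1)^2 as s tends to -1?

18

Direct substitution gives 0/0.
Apply L'Hôpital: lim (6*e^(6*s + 6) - 6)/(2*s + 2), still 0/0.
After 2 applications of L'Hôpital's rule the quotient is (36*e^(6*s + 6))/(2); substituting s = -1 gives 18.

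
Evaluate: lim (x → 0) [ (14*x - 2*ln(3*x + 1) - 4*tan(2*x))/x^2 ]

9

Substitution gives 0/0 (the numerator vanishes to order 2).
Expand each term to order x^2: the coefficient of x^2 in -2·ln(1 + 3x) is 9 and in -4·tan(2x) is 0.
Lower-order terms cancel with the polynomial part, so the numerator is (9)·x^2 + o(x^2), and the limit is (9)/(1) = 9.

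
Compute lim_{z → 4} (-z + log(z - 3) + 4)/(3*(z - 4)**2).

-1/6

Direct substitution gives 0/0.
Apply L'Hôpital: lim (-1 + 1/(z - 3))/(6*z - 24), still 0/0.
After 2 applications of L'Hôpital's rule the quotient is (-1/(z - 3)^2)/(6); substituting z = 4 gives -1/6.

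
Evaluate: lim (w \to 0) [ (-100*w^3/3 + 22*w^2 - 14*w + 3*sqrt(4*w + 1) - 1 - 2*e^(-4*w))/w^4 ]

-154/3

Substitution gives 0/0; apply L'Hôpital's rule 4 times.
After differentiating numerator and denominator 4 times the quotient is (-512*e^(-4*w) - 720/(4*w + 1)^(7/2))/(24); at w = 0 this is -154/3.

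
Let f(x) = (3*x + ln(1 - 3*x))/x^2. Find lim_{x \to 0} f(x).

Direct substitution gives 0/0.
Apply L'Hôpital: lim (3 - 3/(1 - 3*x))/(2*x), still 0/0.
After 2 applications of L'Hôpital's rule the quotient is (-9/(1 - 3*x)^2)/(2); substituting x = 0 gives -9/2.

-9/2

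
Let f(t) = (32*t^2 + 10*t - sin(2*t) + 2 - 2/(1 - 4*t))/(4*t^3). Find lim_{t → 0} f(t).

-95/3

Substitution gives 0/0; apply L'Hôpital's rule 3 times.
After differentiating numerator and denominator 3 times the quotient is (8*cos(2*t) - 768/(4*t - 1)^4)/(24); at t = 0 this is -95/3.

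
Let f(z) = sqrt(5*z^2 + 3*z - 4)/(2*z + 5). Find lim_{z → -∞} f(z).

-√(5)/2

For large |z|, √(5*z^2 + 3*z - 4) ≈ √5·|z| and the denominator ≈ 2z.
Since z → −∞, |z| = −z, giving −√5/(2) = -√(5)/2.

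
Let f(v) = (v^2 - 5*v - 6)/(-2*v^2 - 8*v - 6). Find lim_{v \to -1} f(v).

At v = -1 both the top and bottom vanish — a removable singularity. Factoring out (v + 1) from each leaves (v - 6)/(-2*v - 6), which at v = -1 equals 7/4.

7/4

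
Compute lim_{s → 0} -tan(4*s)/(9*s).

Substitution gives 0/0.
Since tan(u)/u → 1 as u → 0, tan(4s)/(4s) → 1 and the limit is 4/(-9) = -4/9.

-4/9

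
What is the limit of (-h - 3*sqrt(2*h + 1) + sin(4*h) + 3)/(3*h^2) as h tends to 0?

1/2

Substitution gives 0/0; apply L'Hôpital's rule 2 times.
After differentiating numerator and denominator 2 times the quotient is (-16*sin(4*h) + 3/(2*h + 1)^(3/2))/(6); at h = 0 this is 1/2.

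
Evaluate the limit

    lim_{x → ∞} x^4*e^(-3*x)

Write as x^4/e^{3x}, an ∞/∞ form.
Exponential growth dominates any polynomial, so repeated L'Hôpital (or the standard result) gives 0.

0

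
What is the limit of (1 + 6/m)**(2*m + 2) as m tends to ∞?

e^(12)

Let L be the limit and take ln: ln L = lim (2m + 2)·ln(1 + 6/m) = lim (2m + 2)·(6/m + O(1/m²)) = 12.
Hence L = e^(12).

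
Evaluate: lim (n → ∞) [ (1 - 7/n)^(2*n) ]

The base → 1 and the exponent → ∞: a 1^∞ form.
Take logarithms: (2n)·ln(1 - 7/n). Since ln(1+u) ~ u for small u, this behaves like (2n)·(-7/n) → -14.
So the limit is e^(-14).

e^(-14)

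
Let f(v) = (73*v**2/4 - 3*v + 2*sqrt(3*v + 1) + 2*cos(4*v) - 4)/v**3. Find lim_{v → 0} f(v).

Substitution gives 0/0 (the numerator vanishes to order 3).
Expand each term to order v^3: the coefficient of v^3 in 2·cos(4v) is 0 and in 2·√(1 + 3v) is 27/8.
Lower-order terms cancel with the polynomial part, so the numerator is (27/8)·v^3 + o(v^3), and the limit is (27/8)/(1) = 27/8.

27/8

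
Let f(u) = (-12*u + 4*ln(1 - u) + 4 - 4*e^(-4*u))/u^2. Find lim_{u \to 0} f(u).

Substitution gives 0/0 (the numerator vanishes to order 2).
Expand each term to order u^2: the coefficient of u^2 in 4·ln(1 - u) is -2 and in -4·e^(-4u) is -32.
Lower-order terms cancel with the polynomial part, so the numerator is (-34)·u^2 + o(u^2), and the limit is (-34)/(1) = -34.

-34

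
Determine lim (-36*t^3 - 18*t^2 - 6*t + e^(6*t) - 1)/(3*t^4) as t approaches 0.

Direct substitution gives 0/0.
Apply L'Hôpital: lim (-108*t^2 - 36*t + 6*e^(6*t) - 6)/(12*t^3), still 0/0.
Apply L'Hôpital: lim (-216*t + 36*e^(6*t) - 36)/(36*t^2), still 0/0.
Apply L'Hôpital: lim (216*e^(6*t) - 216)/(72*t), still 0/0.
After 4 applications of L'Hôpital's rule the quotient is (1296*e^(6*t))/(72); substituting t = 0 gives 18.

18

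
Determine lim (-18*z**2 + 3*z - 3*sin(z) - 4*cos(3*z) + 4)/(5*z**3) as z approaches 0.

Substitution gives 0/0; apply L'Hôpital's rule 3 times.
After differentiating numerator and denominator 3 times the quotient is (-108*sin(3*z) + 3*cos(z))/(30); at z = 0 this is 1/10.

1/10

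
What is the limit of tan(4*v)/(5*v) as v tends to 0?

Substitution gives 0/0.
Since tan(u)/u → 1 as u → 0, tan(4v)/(4v) → 1 and the limit is 4/5.

4/5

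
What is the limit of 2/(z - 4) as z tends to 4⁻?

-∞

As z → 4⁻, (z - 4) → 0⁻, so (z - 4)^1 → 0⁻ and 2/(z - 4)^1 → -∞.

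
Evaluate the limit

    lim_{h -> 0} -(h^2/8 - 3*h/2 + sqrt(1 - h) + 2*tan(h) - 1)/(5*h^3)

-29/240

Substitution gives 0/0; apply L'Hôpital's rule 3 times.
After differentiating numerator and denominator 3 times the quotient is (12*tan(h)^2/cos(h)^2 + 4/cos(h)^2 - 3/(8*(1 - h)^(5/2)))/(-30); at h = 0 this is -29/240.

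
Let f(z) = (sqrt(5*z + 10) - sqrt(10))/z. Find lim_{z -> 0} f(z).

√(10)/4

Substitution gives 0/0. Multiply numerator and denominator by the conjugate √(10 + 5z) + √10.
The numerator becomes (10 + 5z) − 10 = 5z, so the expression simplifies to 5/(√(10 + 5z) + √10).
Letting z → 0 gives 5/(2√10) = √(10)/4.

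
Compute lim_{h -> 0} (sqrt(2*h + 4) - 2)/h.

1/2

Substitution gives 0/0. Multiply numerator and denominator by the conjugate √(4 + 2h) + √4.
The numerator becomes (4 + 2h) − 4 = 2h, so the expression simplifies to 2/(√(4 + 2h) + √4).
Letting h → 0 gives 2/(2√4) = 1/2.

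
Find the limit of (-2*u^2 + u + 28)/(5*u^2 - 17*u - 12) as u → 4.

Since u = 4 makes numerator and denominator zero, (u - 4) divides both.
Cancelling it gives (-2*u - 7)/(5*u + 3); now plug in u = 4 to get -15/23.

-15/23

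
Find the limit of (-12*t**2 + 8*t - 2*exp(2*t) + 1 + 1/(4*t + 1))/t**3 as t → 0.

Substitution gives 0/0; apply L'Hôpital's rule 3 times.
After differentiating numerator and denominator 3 times the quotient is (-16*e^(2*t) - 384/(4*t + 1)^4)/(6); at t = 0 this is -200/3.

-200/3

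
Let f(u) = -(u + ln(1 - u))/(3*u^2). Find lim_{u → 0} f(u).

1/6

Direct substitution gives 0/0.
Apply L'Hôpital: lim (1 - 1/(1 - u))/(-6*u), still 0/0.
After 2 applications of L'Hôpital's rule the quotient is (-1/(1 - u)^2)/(-6); substituting u = 0 gives 1/6.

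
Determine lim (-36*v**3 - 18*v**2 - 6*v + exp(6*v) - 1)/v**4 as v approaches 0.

Direct substitution gives 0/0.
Apply L'Hôpital: lim (-108*v^2 - 36*v + 6*e^(6*v) - 6)/(4*v^3), still 0/0.
Apply L'Hôpital: lim (-216*v + 36*e^(6*v) - 36)/(12*v^2), still 0/0.
Apply L'Hôpital: lim (216*e^(6*v) - 216)/(24*v), still 0/0.
After 4 applications of L'Hôpital's rule the quotient is (1296*e^(6*v))/(24); substituting v = 0 gives 54.

54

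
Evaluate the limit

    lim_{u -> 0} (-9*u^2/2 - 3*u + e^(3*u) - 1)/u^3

Direct substitution gives 0/0.
Apply L'Hôpital: lim (-9*u + 3*e^(3*u) - 3)/(3*u^2), still 0/0.
Apply L'Hôpital: lim (9*e^(3*u) - 9)/(6*u), still 0/0.
After 3 applications of L'Hôpital's rule the quotient is (27*e^(3*u))/(6); substituting u = 0 gives 9/2.

9/2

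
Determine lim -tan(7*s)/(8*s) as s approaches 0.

Substitution gives 0/0.
Since tan(u)/u → 1 as u → 0, tan(7s)/(7s) → 1 and the limit is 7/(-8) = -7/8.

-7/8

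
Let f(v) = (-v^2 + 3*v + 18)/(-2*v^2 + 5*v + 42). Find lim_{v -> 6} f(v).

Since v = 6 makes numerator and denominator zero, (v - 6) divides both.
Cancelling it gives (-v - 3)/(-2*v - 7); now plug in v = 6 to get 9/19.

9/19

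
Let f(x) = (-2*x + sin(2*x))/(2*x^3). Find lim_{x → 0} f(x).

-2/3

Direct substitution gives 0/0.
Apply L'Hôpital: lim (2*cos(2*x) - 2)/(6*x^2), still 0/0.
Apply L'Hôpital: lim (-4*sin(2*x))/(12*x), still 0/0.
After 3 applications of L'Hôpital's rule the quotient is (-8*cos(2*x))/(12); substituting x = 0 gives -2/3.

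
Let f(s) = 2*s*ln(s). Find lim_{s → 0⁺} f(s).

0

This is a 0·(−∞) form. Rewrite as 2·ln(s) / s^(−1) and apply L'Hôpital:
the derivative quotient is 2·(1/s) / (−1·s^(−2)) = (-2/1)·s^1 → 0.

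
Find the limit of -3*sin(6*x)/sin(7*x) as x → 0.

Substitution gives 0/0.
Divide numerator and denominator by x: sin(6x)/x → 6 and sin(7x)/x → 7, so the limit is -3·6/7 = -18/7.

-18/7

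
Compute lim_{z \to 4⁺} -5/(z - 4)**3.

As z → 4⁺, (z - 4) → 0⁺, so (z - 4)^3 → 0⁺ and -5/(z - 4)^3 → -∞.

-∞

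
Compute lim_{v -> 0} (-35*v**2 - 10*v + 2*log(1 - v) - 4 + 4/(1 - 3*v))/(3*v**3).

322/9

Substitution gives 0/0; apply L'Hôpital's rule 3 times.
After differentiating numerator and denominator 3 times the quotient is (648/(3*v - 1)^4 + 4/(v - 1)^3)/(18); at v = 0 this is 322/9.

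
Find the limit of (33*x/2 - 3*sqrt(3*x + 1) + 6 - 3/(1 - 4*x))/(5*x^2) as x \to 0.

Substitution gives 0/0; apply L'Hôpital's rule 2 times.
After differentiating numerator and denominator 2 times the quotient is (96/(4*x - 1)^3 + 27/(4*(3*x + 1)^(3/2)))/(10); at x = 0 this is -357/40.

-357/40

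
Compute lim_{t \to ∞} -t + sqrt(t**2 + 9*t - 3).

9/2

An ∞ − ∞ form. Rationalising with the conjugate, the difference becomes (9t - 3) / (√(t^2 + 9*t - 3) + t).
For large t the denominator behaves like 2·t, so the quotient tends to 9/2 = 9/2.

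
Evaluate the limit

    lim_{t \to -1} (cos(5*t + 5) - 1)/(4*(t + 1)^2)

Direct substitution gives 0/0.
Apply L'Hôpital: lim (-5*sin(5*t + 5))/(8*t + 8), still 0/0.
After 2 applications of L'Hôpital's rule the quotient is (-25*cos(5*t + 5))/(8); substituting t = -1 gives -25/8.

-25/8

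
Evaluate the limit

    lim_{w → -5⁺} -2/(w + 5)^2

-∞

As w → -5⁺, (w + 5) → 0⁺, so (w + 5)^2 → 0⁺ and -2/(w + 5)^2 → -∞.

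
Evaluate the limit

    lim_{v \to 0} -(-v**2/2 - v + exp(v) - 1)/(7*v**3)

Direct substitution gives 0/0.
Apply L'Hôpital: lim (-v + e^(v) - 1)/(-21*v^2), still 0/0.
Apply L'Hôpital: lim (e^(v) - 1)/(-42*v), still 0/0.
After 3 applications of L'Hôpital's rule the quotient is (e^(v))/(-42); substituting v = 0 gives -1/42.

-1/42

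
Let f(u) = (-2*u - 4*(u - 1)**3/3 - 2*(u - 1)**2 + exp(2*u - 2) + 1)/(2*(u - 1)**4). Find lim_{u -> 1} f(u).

Direct substitution gives 0/0.
Apply L'Hôpital: lim (-4*u - 4*(u - 1)^2 + 2*e^(2*u - 2) + 2)/(8*(u - 1)^3), still 0/0.
Apply L'Hôpital: lim (-8*u + 4*e^(2*u - 2) + 4)/(24*(u - 1)^2), still 0/0.
Apply L'Hôpital: lim (8*e^(2*u - 2) - 8)/(48*u - 48), still 0/0.
After 4 applications of L'Hôpital's rule the quotient is (16*e^(2*u - 2))/(48); substituting u = 1 gives 1/3.

1/3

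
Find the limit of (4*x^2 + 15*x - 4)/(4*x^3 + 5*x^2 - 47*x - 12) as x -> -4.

Since x = -4 makes numerator and denominator zero, (x + 4) divides both.
Cancelling it gives (4*x - 1)/(4*x^2 - 11*x - 3); now plug in x = -4 to get -17/105.

-17/105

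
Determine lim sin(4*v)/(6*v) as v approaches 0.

2/3

Substitution gives 0/0.
Write it as (4/6)·sin(4v)/(4v); since sin(u)/u → 1, the limit is 2/3.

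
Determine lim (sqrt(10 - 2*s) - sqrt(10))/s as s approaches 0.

Substitution gives 0/0. Multiply numerator and denominator by the conjugate √(10 - 2s) + √10.
The numerator becomes (10 - 2s) − 10 = -2s, so the expression simplifies to -2/(√(10 - 2s) + √10).
Letting s → 0 gives -2/(2√10) = -√(10)/10.

-√(10)/10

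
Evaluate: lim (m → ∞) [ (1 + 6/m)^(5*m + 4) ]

Let L be the limit and take ln: ln L = lim (5m + 4)·ln(1 + 6/m) = lim (5m + 4)·(6/m + O(1/m²)) = 30.
Hence L = e^(30).

e^(30)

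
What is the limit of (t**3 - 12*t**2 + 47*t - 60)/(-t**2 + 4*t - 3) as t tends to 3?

Direct substitution gives 0/0, so factor. Both numerator and denominator have (t - 3) as a factor.
After cancelling, the expression reduces to (t^2 - 9*t + 20)/(1 - t).
Substituting t = 3 gives -1.

-1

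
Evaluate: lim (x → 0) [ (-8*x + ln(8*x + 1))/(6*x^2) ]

Direct substitution gives 0/0.
Apply L'Hôpital: lim (-8 + 8/(8*x + 1))/(12*x), still 0/0.
After 2 applications of L'Hôpital's rule the quotient is (-64/(8*x + 1)^2)/(12); substituting x = 0 gives -16/3.

-16/3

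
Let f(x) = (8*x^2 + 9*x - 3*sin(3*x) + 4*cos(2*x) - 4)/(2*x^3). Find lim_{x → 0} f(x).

Substitution gives 0/0; apply L'Hôpital's rule 3 times.
After differentiating numerator and denominator 3 times the quotient is (32*sin(2*x) + 81*cos(3*x))/(12); at x = 0 this is 27/4.

27/4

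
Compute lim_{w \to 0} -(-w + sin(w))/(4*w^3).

1/24

Direct substitution gives 0/0.
Apply L'Hôpital: lim (cos(w) - 1)/(-12*w^2), still 0/0.
Apply L'Hôpital: lim (-sin(w))/(-24*w), still 0/0.
After 3 applications of L'Hôpital's rule the quotient is (-cos(w))/(-24); substituting w = 0 gives 1/24.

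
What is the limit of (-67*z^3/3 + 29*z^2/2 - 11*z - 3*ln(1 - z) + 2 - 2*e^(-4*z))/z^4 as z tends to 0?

-247/12

Substitution gives 0/0 (the numerator vanishes to order 4).
Expand each term to order z^4: the coefficient of z^4 in -3·ln(1 - z) is 3/4 and in -2·e^(-4z) is -64/3.
Lower-order terms cancel with the polynomial part, so the numerator is (-247/12)·z^4 + o(z^4), and the limit is (-247/12)/(1) = -247/12.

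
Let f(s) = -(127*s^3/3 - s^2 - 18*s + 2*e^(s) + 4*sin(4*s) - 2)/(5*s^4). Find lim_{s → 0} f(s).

Substitution gives 0/0; apply L'Hôpital's rule 4 times.
After differentiating numerator and denominator 4 times the quotient is (2*e^(s) + 1024*sin(4*s))/(-120); at s = 0 this is -1/60.

-1/60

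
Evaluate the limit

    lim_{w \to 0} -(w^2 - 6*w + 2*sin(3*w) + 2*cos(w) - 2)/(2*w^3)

9/2

Substitution gives 0/0; apply L'Hôpital's rule 3 times.
After differentiating numerator and denominator 3 times the quotient is (2*sin(w) - 54*cos(3*w))/(-12); at w = 0 this is 9/2.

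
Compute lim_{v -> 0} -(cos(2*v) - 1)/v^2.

Direct substitution gives 0/0.
Apply L'Hôpital: lim (-2*sin(2*v))/(-2*v), still 0/0.
After 2 applications of L'Hôpital's rule the quotient is (-4*cos(2*v))/(-2); substituting v = 0 gives 2.

2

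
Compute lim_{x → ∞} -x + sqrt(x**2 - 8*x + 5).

This has the form ∞ − ∞. Multiply and divide by the conjugate √(x^2 - 8*x + 5) + x.
That gives (-8x + 5) / (√(x^2 - 8*x + 5) + x).
Divide numerator and denominator by x: the limit is -8/(2·1) = -4.

-4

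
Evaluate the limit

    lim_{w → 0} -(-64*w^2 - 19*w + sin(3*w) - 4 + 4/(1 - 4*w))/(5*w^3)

-503/10

Substitution gives 0/0 (the numerator vanishes to order 3).
Expand each term to order w^3: the coefficient of w^3 in sin(3w) is -9/2 and in 4·1/(1 - 4w) is 256.
Lower-order terms cancel with the polynomial part, so the numerator is (503/2)·w^3 + o(w^3), and the limit is (503/2)/(-5) = -503/10.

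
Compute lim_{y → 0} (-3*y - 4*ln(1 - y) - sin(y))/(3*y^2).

Substitution gives 0/0 (the numerator vanishes to order 2).
Expand each term to order y^2: the coefficient of y^2 in -4·ln(1 - y) is 2 and in −sin(y) is 0.
Lower-order terms cancel with the polynomial part, so the numerator is (2)·y^2 + o(y^2), and the limit is (2)/(3) = 2/3.

2/3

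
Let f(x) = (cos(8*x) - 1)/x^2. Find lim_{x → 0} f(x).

-32

Direct substitution gives 0/0.
Apply L'Hôpital: lim (-8*sin(8*x))/(2*x), still 0/0.
After 2 applications of L'Hôpital's rule the quotient is (-64*cos(8*x))/(2); substituting x = 0 gives -32.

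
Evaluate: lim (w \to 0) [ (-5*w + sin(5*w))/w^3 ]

-125/6

Direct substitution gives 0/0.
Apply L'Hôpital: lim (5*cos(5*w) - 5)/(3*w^2), still 0/0.
Apply L'Hôpital: lim (-25*sin(5*w))/(6*w), still 0/0.
After 3 applications of L'Hôpital's rule the quotient is (-125*cos(5*w))/(6); substituting w = 0 gives -125/6.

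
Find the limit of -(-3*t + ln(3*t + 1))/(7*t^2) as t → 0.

9/14

Direct substitution gives 0/0.
Apply L'Hôpital: lim (-3 + 3/(3*t + 1))/(-14*t), still 0/0.
After 2 applications of L'Hôpital's rule the quotient is (-9/(3*t + 1)^2)/(-14); substituting t = 0 gives 9/14.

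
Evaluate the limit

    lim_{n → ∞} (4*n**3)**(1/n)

Base → ∞ and exponent → 0: an ∞^0 form.
Take logs: (1/n)·ln(4·n^3) = (ln 4 + 3·ln n)/n → 0.
So the limit is e^0 = 1.

1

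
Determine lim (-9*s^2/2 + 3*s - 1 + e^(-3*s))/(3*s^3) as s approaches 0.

-3/2

Direct substitution gives 0/0.
Apply L'Hôpital: lim (-9*s + 3 - 3*e^(-3*s))/(9*s^2), still 0/0.
Apply L'Hôpital: lim (-9 + 9*e^(-3*s))/(18*s), still 0/0.
After 3 applications of L'Hôpital's rule the quotient is (-27*e^(-3*s))/(18); substituting s = 0 gives -3/2.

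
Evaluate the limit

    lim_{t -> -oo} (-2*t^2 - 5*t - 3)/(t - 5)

The numerator has higher degree (2 > 1); the quotient behaves like (-2/(1))·t^1 for large |t|.
As t → −∞ this diverges to ∞.

∞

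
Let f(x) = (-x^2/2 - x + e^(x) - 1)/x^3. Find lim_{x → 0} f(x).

1/6

Direct substitution gives 0/0.
Apply L'Hôpital: lim (-x + e^(x) - 1)/(3*x^2), still 0/0.
Apply L'Hôpital: lim (e^(x) - 1)/(6*x), still 0/0.
After 3 applications of L'Hôpital's rule the quotient is (e^(x))/(6); substituting x = 0 gives 1/6.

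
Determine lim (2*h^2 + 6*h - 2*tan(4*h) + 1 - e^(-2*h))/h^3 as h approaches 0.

-124/3

Substitution gives 0/0; apply L'Hôpital's rule 3 times.
After differentiating numerator and denominator 3 times the quotient is (-768*tan(4*h)^4 - 1024*tan(4*h)^2 - 256 + 8*e^(-2*h))/(6); at h = 0 this is -124/3.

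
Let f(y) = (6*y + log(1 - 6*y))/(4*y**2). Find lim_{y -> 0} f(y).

Direct substitution gives 0/0.
Apply L'Hôpital: lim (6 - 6/(1 - 6*y))/(8*y), still 0/0.
After 2 applications of L'Hôpital's rule the quotient is (-36/(1 - 6*y)^2)/(8); substituting y = 0 gives -9/2.

-9/2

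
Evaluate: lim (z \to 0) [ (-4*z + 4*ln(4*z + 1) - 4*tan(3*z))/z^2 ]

-32

Substitution gives 0/0 (the numerator vanishes to order 2).
Expand each term to order z^2: the coefficient of z^2 in 4·ln(1 + 4z) is -32 and in -4·tan(3z) is 0.
Lower-order terms cancel with the polynomial part, so the numerator is (-32)·z^2 + o(z^2), and the limit is (-32)/(1) = -32.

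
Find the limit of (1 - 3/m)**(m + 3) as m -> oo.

e^(-3)

Let L be the limit and take ln: ln L = lim (m + 3)·ln(1 - 3/m) = lim (m + 3)·(-3/m + O(1/m²)) = -3.
Hence L = e^(-3).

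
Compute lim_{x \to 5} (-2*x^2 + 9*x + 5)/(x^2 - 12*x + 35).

11/2

Direct substitution gives 0/0, so factor. Both numerator and denominator have (x - 5) as a factor.
After cancelling, the expression reduces to (-2*x - 1)/(x - 7).
Substituting x = 5 gives 11/2.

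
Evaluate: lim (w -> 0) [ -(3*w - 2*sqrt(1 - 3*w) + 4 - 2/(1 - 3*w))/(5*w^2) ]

63/20

Substitution gives 0/0 (the numerator vanishes to order 2).
Expand each term to order w^2: the coefficient of w^2 in -2·√(1 - 3w) is 9/4 and in -2·1/(1 - 3w) is -18.
Lower-order terms cancel with the polynomial part, so the numerator is (-63/4)·w^2 + o(w^2), and the limit is (-63/4)/(-5) = 63/20.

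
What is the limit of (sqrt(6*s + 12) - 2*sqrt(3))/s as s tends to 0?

√(3)/2

Substitution gives 0/0. Multiply numerator and denominator by the conjugate √(12 + 6s) + √12.
The numerator becomes (12 + 6s) − 12 = 6s, so the expression simplifies to 6/(√(12 + 6s) + √12).
Letting s → 0 gives 6/(2√12) = √(3)/2.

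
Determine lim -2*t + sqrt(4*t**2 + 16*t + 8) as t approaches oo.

4

This has the form ∞ − ∞. Multiply and divide by the conjugate √(4*t^2 + 16*t + 8) + 2t.
That gives (16t + 8) / (√(4*t^2 + 16*t + 8) + 2t).
Divide numerator and denominator by t: the limit is 16/(2·2) = 4.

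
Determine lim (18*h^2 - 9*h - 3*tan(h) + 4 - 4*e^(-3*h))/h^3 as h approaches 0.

Substitution gives 0/0; apply L'Hôpital's rule 3 times.
After differentiating numerator and denominator 3 times the quotient is (12/cos(h)^2 - 18/cos(h)^4 + 108*e^(-3*h))/(6); at h = 0 this is 17.

17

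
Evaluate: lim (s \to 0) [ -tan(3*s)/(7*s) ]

Substitution gives 0/0.
Since tan(u)/u → 1 as u → 0, tan(3s)/(3s) → 1 and the limit is 3/(-7) = -3/7.

-3/7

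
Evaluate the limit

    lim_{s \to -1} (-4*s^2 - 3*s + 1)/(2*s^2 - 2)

Since s = -1 makes numerator and denominator zero, (s + 1) divides both.
Cancelling it gives (1 - 4*s)/(2*s - 2); now plug in s = -1 to get -5/4.

-5/4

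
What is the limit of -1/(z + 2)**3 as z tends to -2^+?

-∞

As z → -2⁺, (z + 2) → 0⁺, so (z + 2)^3 → 0⁺ and -1/(z + 2)^3 → -∞.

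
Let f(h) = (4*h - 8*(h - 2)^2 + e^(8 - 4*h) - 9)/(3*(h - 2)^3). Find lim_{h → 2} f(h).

-32/9

Direct substitution gives 0/0.
Apply L'Hôpital: lim (-16*h - 4*e^(8 - 4*h) + 36)/(9*(h - 2)^2), still 0/0.
Apply L'Hôpital: lim (16*e^(8 - 4*h) - 16)/(18*h - 36), still 0/0.
After 3 applications of L'Hôpital's rule the quotient is (-64*e^(8 - 4*h))/(18); substituting h = 2 gives -32/9.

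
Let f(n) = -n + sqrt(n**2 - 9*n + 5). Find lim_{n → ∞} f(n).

-9/2

This has the form ∞ − ∞. Multiply and divide by the conjugate √(n^2 - 9*n + 5) + n.
That gives (-9n + 5) / (√(n^2 - 9*n + 5) + n).
Divide numerator and denominator by n: the limit is -9/(2·1) = -9/2.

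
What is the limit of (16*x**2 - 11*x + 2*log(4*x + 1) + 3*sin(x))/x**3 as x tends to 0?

253/6

Substitution gives 0/0; apply L'Hôpital's rule 3 times.
After differentiating numerator and denominator 3 times the quotient is (-3*cos(x) + 256/(4*x + 1)^3)/(6); at x = 0 this is 253/6.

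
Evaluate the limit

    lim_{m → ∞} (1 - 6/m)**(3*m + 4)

e^(-18)

The base → 1 and the exponent → ∞: a 1^∞ form.
Take logarithms: (3m + 4)·ln(1 - 6/m). Since ln(1+u) ~ u for small u, this behaves like (3m)·(-6/m) → -18.
So the limit is e^(-18).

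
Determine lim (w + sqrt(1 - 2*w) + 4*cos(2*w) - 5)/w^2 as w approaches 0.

-17/2

Substitution gives 0/0; apply L'Hôpital's rule 2 times.
After differentiating numerator and denominator 2 times the quotient is (-16*cos(2*w) - 1/(1 - 2*w)^(3/2))/(2); at w = 0 this is -17/2.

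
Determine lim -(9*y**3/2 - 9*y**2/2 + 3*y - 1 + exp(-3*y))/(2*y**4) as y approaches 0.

Direct substitution gives 0/0.
Apply L'Hôpital: lim (27*y^2/2 - 9*y + 3 - 3*e^(-3*y))/(-8*y^3), still 0/0.
Apply L'Hôpital: lim (27*y - 9 + 9*e^(-3*y))/(-24*y^2), still 0/0.
Apply L'Hôpital: lim (27 - 27*e^(-3*y))/(-48*y), still 0/0.
After 4 applications of L'Hôpital's rule the quotient is (81*e^(-3*y))/(-48); substituting y = 0 gives -27/16.

-27/16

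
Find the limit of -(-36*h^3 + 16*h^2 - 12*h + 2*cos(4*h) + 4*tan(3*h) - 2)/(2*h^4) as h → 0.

-32/3

Substitution gives 0/0 (the numerator vanishes to order 4).
Expand each term to order h^4: the coefficient of h^4 in 2·cos(4h) is 64/3 and in 4·tan(3h) is 0.
Lower-order terms cancel with the polynomial part, so the numerator is (64/3)·h^4 + o(h^4), and the limit is (64/3)/(-2) = -32/3.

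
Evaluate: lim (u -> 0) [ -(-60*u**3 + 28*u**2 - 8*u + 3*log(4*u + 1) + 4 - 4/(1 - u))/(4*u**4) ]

Substitution gives 0/0; apply L'Hôpital's rule 4 times.
After differentiating numerator and denominator 4 times the quotient is (-4608/(4*u + 1)^4 + 96/(u - 1)^5)/(-96); at u = 0 this is 49.

49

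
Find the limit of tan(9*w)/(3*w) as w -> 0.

3

Substitution gives 0/0.
Since tan(u)/u → 1 as u → 0, tan(9w)/(9w) → 1 and the limit is 9/3 = 3.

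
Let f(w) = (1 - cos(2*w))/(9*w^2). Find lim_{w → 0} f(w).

2/9

Substitution gives 0/0.
Use (1 − cos u)/u² → 1/2 with u = 2w: the limit is 2²/(2·9) = 2/9.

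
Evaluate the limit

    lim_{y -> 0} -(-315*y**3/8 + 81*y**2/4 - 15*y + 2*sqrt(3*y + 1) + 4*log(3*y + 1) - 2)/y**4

Substitution gives 0/0; apply L'Hôpital's rule 4 times.
After differentiating numerator and denominator 4 times the quotient is (-1944/(3*y + 1)^4 - 1215/(8*(3*y + 1)^(7/2)))/(-24); at y = 0 this is 5589/64.

5589/64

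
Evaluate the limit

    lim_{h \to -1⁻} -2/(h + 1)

As h → -1⁻, (h + 1) → 0⁻, so (h + 1)^1 → 0⁻ and -2/(h + 1)^1 → ∞.

∞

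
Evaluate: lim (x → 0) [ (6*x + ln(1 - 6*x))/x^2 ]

-18

Direct substitution gives 0/0.
Apply L'Hôpital: lim (6 - 6/(1 - 6*x))/(2*x), still 0/0.
After 2 applications of L'Hôpital's rule the quotient is (-36/(1 - 6*x)^2)/(2); substituting x = 0 gives -18.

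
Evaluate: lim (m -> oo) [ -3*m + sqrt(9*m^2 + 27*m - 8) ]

9/2

An ∞ − ∞ form. Rationalising with the conjugate, the difference becomes (27m - 8) / (√(9*m^2 + 27*m - 8) + 3m).
For large m the denominator behaves like 2·3m, so the quotient tends to 27/6 = 9/2.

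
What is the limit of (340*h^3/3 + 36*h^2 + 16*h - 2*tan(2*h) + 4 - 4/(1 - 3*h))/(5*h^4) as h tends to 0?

Substitution gives 0/0 (the numerator vanishes to order 4).
Expand each term to order h^4: the coefficient of h^4 in -4·1/(1 - 3h) is -324 and in -2·tan(2h) is 0.
Lower-order terms cancel with the polynomial part, so the numerator is (-324)·h^4 + o(h^4), and the limit is (-324)/(5) = -324/5.

-324/5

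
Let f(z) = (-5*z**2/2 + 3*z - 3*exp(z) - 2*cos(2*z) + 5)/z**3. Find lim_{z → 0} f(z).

Substitution gives 0/0; apply L'Hôpital's rule 3 times.
After differentiating numerator and denominator 3 times the quotient is (-3*e^(z) - 16*sin(2*z))/(6); at z = 0 this is -1/2.

-1/2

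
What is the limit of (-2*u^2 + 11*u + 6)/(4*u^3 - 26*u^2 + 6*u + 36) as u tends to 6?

Direct substitution gives 0/0, so factor. Both numerator and denominator have (u - 6) as a factor.
After cancelling, the expression reduces to (-2*u - 1)/(4*u^2 - 2*u - 6).
Substituting u = 6 gives -13/126.

-13/126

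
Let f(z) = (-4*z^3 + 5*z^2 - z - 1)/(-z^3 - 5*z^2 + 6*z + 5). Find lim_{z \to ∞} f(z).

4

Numerator and denominator both have degree 3.
Dividing every term by z^3, all lower-order terms vanish and the limit is the ratio of leading coefficients, -4/(-1) = 4.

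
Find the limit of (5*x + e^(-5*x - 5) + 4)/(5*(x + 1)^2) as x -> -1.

Direct substitution gives 0/0.
Apply L'Hôpital: lim (5 - 5*e^(-5*x - 5))/(10*x + 10), still 0/0.
After 2 applications of L'Hôpital's rule the quotient is (25*e^(-5*x - 5))/(10); substituting x = -1 gives 5/2.

5/2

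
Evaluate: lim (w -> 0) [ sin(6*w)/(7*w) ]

Substitution gives 0/0.
Write it as (6/7)·sin(6w)/(6w); since sin(u)/u → 1, the limit is 6/7.

6/7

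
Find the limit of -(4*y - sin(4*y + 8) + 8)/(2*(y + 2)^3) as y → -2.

Direct substitution gives 0/0.
Apply L'Hôpital: lim (4 - 4*cos(4*y + 8))/(-6*(y + 2)^2), still 0/0.
Apply L'Hôpital: lim (16*sin(4*y + 8))/(-12*y - 24), still 0/0.
After 3 applications of L'Hôpital's rule the quotient is (64*cos(4*y + 8))/(-12); substituting y = -2 gives -16/3.

-16/3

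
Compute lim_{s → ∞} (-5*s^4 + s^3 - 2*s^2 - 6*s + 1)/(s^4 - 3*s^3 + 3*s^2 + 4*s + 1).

-5

Numerator and denominator both have degree 4.
Dividing every term by s^4, all lower-order terms vanish and the limit is the ratio of leading coefficients, -5/(1) = -5.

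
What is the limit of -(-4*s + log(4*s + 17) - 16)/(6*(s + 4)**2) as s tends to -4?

Direct substitution gives 0/0.
Apply L'Hôpital: lim (-4 + 4/(4*s + 17))/(-12*s - 48), still 0/0.
After 2 applications of L'Hôpital's rule the quotient is (-16/(4*s + 17)^2)/(-12); substituting s = -4 gives 4/3.

4/3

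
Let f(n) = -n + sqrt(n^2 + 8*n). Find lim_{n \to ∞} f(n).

4

An ∞ − ∞ form. Rationalising with the conjugate, the difference becomes (8n) / (√(n^2 + 8*n) + n).
For large n the denominator behaves like 2·n, so the quotient tends to 8/2 = 4.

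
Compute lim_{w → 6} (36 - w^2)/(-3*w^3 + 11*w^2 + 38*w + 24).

6/77

Direct substitution gives 0/0, so factor. Both numerator and denominator have (w - 6) as a factor.
After cancelling, the expression reduces to (-w - 6)/(-3*w^2 - 7*w - 4).
Substituting w = 6 gives 6/77.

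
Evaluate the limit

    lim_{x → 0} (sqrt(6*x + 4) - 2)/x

3/2

A 0/0 form; rationalise with √(4 + 6x) + √4. This collapses the numerator to 6x, leaving 6/(√(4 + 6x) + √4) → 6/(2√4) = 3/2.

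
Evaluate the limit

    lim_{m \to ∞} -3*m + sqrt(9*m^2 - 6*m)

-1

This has the form ∞ − ∞. Multiply and divide by the conjugate √(9*m^2 - 6*m) + 3m.
That gives (-6m) / (√(9*m^2 - 6*m) + 3m).
Divide numerator and denominator by m: the limit is -6/(2·3) = -1.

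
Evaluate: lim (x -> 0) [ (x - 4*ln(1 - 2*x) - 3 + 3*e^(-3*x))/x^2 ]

43/2

Substitution gives 0/0 (the numerator vanishes to order 2).
Expand each term to order x^2: the coefficient of x^2 in -4·ln(1 - 2x) is 8 and in 3·e^(-3x) is 27/2.
Lower-order terms cancel with the polynomial part, so the numerator is (43/2)·x^2 + o(x^2), and the limit is (43/2)/(1) = 43/2.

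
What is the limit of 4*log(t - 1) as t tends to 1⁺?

As t → 1⁺, t - 1 → 0⁺ and ln(t - 1) → −∞.
Multiplying by 4 gives -∞.

-∞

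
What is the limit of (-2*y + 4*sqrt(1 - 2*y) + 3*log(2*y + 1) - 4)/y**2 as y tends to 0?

Substitution gives 0/0 (the numerator vanishes to order 2).
Expand each term to order y^2: the coefficient of y^2 in 3·ln(1 + 2y) is -6 and in 4·√(1 - 2y) is -2.
Lower-order terms cancel with the polynomial part, so the numerator is (-8)·y^2 + o(y^2), and the limit is (-8)/(1) = -8.

-8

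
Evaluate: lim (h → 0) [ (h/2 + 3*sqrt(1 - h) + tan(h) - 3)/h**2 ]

Substitution gives 0/0; apply L'Hôpital's rule 2 times.
After differentiating numerator and denominator 2 times the quotient is (2*tan(h)/cos(h)^2 - 3/(4*(1 - h)^(3/2)))/(2); at h = 0 this is -3/8.

-3/8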